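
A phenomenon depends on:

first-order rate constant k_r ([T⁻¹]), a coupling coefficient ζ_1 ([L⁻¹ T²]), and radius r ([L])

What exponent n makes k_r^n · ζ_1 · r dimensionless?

Balance the T exponent: (-1)·n from k_r, plus (2) + (0) = 2 from the rest, must sum to zero.
−n + 2 = 0, so n = 2.

2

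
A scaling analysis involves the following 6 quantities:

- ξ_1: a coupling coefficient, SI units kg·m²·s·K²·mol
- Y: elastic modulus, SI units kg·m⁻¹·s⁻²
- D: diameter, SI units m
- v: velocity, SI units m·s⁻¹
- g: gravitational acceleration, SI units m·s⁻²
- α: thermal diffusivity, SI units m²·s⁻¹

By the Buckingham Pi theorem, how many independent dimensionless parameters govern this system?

2

There are 6 variables and 5 base dimensions (M, L, T, Θ, N).
The dimension matrix has rank 4 (less than 5: the dimension vectors are linearly dependent).
Independent dimensionless groups: 6 − 4 = 2.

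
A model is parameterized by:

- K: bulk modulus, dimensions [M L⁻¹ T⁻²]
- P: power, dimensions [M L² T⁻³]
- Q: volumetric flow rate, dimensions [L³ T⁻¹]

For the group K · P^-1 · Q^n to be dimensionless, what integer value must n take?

1

Balance the L exponent: (3)·n from Q, plus (-1) − (2) = -3 from the rest, must sum to zero.
3n − 3 = 0, so n = 1.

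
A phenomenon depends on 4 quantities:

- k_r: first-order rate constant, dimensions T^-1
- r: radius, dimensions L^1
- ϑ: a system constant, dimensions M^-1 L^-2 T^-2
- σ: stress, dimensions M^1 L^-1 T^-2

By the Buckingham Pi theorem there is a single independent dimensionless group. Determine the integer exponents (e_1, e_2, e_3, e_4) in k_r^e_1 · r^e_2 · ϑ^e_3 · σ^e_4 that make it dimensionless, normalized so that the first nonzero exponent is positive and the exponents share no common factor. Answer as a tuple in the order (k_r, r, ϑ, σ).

(4, -3, -1, -1)

M: e_1·(0) + e_2·(0) + e_3·(-1) + e_4·(1) = 0
L: e_1·(0) + e_2·(1) + e_3·(-2) + e_4·(-1) = 0
T: e_1·(-1) + e_2·(0) + e_3·(-2) + e_4·(-2) = 0
Solving this homogeneous linear system for the smallest-integer solution (first nonzero entry positive) gives (4, -3, -1, -1).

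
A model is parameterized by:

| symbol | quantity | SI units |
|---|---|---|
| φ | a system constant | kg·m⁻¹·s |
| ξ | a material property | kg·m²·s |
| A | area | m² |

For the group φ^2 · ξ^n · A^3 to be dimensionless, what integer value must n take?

Balance the M exponent: (1)·n from ξ, plus 2·(1) + 3·(0) = 2 from the rest, must sum to zero.
n + 2 = 0, so n = -2.

-2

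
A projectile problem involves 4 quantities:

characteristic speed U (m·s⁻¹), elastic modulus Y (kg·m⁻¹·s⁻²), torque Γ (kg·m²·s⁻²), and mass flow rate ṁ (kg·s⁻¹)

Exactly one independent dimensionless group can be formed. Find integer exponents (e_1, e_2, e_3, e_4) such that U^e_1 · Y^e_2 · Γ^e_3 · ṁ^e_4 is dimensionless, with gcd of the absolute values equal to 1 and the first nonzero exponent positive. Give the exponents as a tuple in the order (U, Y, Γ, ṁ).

M: e_1·(0) + e_2·(1) + e_3·(1) + e_4·(1) = 0
L: e_1·(1) + e_2·(-1) + e_3·(2) + e_4·(0) = 0
T: e_1·(-1) + e_2·(-2) + e_3·(-2) + e_4·(-1) = 0
Solving this homogeneous linear system for the smallest-integer solution (first nonzero entry positive) gives (3, -1, -2, 3).

(3, -1, -2, 3)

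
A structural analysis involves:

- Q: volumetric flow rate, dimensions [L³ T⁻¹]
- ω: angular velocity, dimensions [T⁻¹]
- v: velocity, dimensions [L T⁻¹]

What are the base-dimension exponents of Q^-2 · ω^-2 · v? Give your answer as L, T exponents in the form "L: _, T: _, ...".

Collect each base-dimension exponent across the product:
  L: −2·(3) − 2·(0) + (1) = -5
  T: −2·(-1) − 2·(-1) + (-1) = 3
So the dimensions are [L⁻⁵ T³].

L: -5, T: 3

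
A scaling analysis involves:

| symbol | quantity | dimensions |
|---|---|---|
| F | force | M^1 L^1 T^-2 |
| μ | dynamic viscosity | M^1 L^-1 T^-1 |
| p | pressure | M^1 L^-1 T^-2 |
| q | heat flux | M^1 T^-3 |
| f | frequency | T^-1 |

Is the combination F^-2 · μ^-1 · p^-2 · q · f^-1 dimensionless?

no

Sum the exponent of each base dimension across the product:
  M: −2·[F]_M − [μ]_M − 2·[p]_M + [q]_M − [f]_M = −2·(1) − (1) − 2·(1) + (1) − (0) = -4
  L: −2·[F]_L − [μ]_L − 2·[p]_L + [q]_L − [f]_L = −2·(1) − (-1) − 2·(-1) + (0) − (0) = 1
  T: −2·[F]_T − [μ]_T − 2·[p]_T + [q]_T − [f]_T = −2·(-2) − (-1) − 2·(-2) + (-3) − (-1) = 7
Net dimensions [M⁻⁴ L T⁷] ≠ [1] — not dimensionless.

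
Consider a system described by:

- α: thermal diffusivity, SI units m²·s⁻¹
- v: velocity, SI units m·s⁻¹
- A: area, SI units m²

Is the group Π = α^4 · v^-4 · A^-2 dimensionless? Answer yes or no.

Sum the exponent of each base dimension across the product:
  M: 4·[α]_M − 4·[v]_M − 2·[A]_M = 4·(0) − 4·(0) − 2·(0) = 0
  L: 4·[α]_L − 4·[v]_L − 2·[A]_L = 4·(2) − 4·(1) − 2·(2) = 0
  T: 4·[α]_T − 4·[v]_T − 2·[A]_T = 4·(-1) − 4·(-1) − 2·(0) = 0
  I: 4·[α]_I − 4·[v]_I − 2·[A]_I = 4·(0) − 4·(0) − 2·(0) = 0
All base exponents vanish — dimensionless.

yes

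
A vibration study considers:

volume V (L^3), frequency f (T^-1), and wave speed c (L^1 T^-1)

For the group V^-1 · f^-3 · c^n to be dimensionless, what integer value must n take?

3

Balance the L exponent: (1)·n from c, plus −(3) − 3·(0) = -3 from the rest, must sum to zero.
n − 3 = 0, so n = 3.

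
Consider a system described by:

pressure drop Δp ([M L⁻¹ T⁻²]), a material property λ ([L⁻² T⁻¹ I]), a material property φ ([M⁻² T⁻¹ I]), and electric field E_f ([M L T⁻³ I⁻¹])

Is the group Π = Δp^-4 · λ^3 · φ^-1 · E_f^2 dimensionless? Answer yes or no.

Sum the exponent of each base dimension across the product:
  M: −4·[Δp]_M + 3·[λ]_M − [φ]_M + 2·[E_f]_M = −4·(1) + 3·(0) − (-2) + 2·(1) = 0
  L: −4·[Δp]_L + 3·[λ]_L − [φ]_L + 2·[E_f]_L = −4·(-1) + 3·(-2) − (0) + 2·(1) = 0
  T: −4·[Δp]_T + 3·[λ]_T − [φ]_T + 2·[E_f]_T = −4·(-2) + 3·(-1) − (-1) + 2·(-3) = 0
  I: −4·[Δp]_I + 3·[λ]_I − [φ]_I + 2·[E_f]_I = −4·(0) + 3·(1) − (1) + 2·(-1) = 0
All base exponents vanish — dimensionless.

yes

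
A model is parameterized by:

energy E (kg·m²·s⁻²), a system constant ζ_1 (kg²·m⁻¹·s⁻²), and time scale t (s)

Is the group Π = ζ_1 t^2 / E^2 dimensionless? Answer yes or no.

no

Sum the exponent of each base dimension across the product:
  M: −2·[E]_M + [ζ_1]_M + 2·[t]_M = −2·(1) + (2) + 2·(0) = 0
  L: −2·[E]_L + [ζ_1]_L + 2·[t]_L = −2·(2) + (-1) + 2·(0) = -5
  T: −2·[E]_T + [ζ_1]_T + 2·[t]_T = −2·(-2) + (-2) + 2·(1) = 4
Net dimensions [L⁻⁵ T⁴] ≠ [1] — not dimensionless.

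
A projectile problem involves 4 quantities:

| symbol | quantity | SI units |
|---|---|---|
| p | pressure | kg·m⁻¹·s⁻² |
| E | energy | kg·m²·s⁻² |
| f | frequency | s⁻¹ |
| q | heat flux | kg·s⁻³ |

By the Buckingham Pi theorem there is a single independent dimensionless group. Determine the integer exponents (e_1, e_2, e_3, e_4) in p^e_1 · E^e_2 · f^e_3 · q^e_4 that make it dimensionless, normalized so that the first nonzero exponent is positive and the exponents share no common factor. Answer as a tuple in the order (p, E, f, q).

M: e_1·(1) + e_2·(1) + e_3·(0) + e_4·(1) = 0
L: e_1·(-1) + e_2·(2) + e_3·(0) + e_4·(0) = 0
T: e_1·(-2) + e_2·(-2) + e_3·(-1) + e_4·(-3) = 0
Solving this homogeneous linear system for the smallest-integer solution (first nonzero entry positive) gives (2, 1, 3, -3).

(2, 1, 3, -3)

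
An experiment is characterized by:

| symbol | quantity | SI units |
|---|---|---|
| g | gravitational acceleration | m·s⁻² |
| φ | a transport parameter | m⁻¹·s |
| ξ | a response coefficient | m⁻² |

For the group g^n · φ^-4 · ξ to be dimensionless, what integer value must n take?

Balance the L exponent: (1)·n from g, plus −4·(-1) + (-2) = 2 from the rest, must sum to zero.
n + 2 = 0, so n = -2.

-2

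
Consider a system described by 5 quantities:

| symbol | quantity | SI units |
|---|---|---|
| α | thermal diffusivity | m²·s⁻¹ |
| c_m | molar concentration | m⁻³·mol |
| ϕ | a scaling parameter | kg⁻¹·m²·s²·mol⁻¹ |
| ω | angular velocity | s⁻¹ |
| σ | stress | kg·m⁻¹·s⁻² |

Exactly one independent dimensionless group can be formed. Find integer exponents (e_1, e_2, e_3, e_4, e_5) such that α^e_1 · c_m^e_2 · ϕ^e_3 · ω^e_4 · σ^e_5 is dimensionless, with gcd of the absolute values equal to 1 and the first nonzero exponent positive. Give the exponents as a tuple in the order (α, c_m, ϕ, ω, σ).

(1, 1, 1, -1, 1)

M: e_1·(0) + e_2·(0) + e_3·(-1) + e_4·(0) + e_5·(1) = 0
L: e_1·(2) + e_2·(-3) + e_3·(2) + e_4·(0) + e_5·(-1) = 0
T: e_1·(-1) + e_2·(0) + e_3·(2) + e_4·(-1) + e_5·(-2) = 0
N: e_1·(0) + e_2·(1) + e_3·(-1) + e_4·(0) + e_5·(0) = 0
Solving this homogeneous linear system for the smallest-integer solution (first nonzero entry positive) gives (1, 1, 1, -1, 1).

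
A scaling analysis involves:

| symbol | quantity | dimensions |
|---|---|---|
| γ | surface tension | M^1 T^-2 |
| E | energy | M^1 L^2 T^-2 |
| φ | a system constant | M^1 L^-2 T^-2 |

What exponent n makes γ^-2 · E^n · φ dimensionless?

Balance the M exponent: (1)·n from E, plus −2·(1) + (1) = -1 from the rest, must sum to zero.
n − 1 = 0, so n = 1.

1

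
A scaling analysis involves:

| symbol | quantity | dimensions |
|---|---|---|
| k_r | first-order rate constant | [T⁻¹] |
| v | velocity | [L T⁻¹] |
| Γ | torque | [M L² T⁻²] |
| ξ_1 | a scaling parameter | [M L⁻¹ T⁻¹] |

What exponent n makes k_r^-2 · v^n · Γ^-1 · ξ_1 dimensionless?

Balance the L exponent: (1)·n from v, plus −2·(0) − (2) + (-1) = -3 from the rest, must sum to zero.
n − 3 = 0, so n = 3.

3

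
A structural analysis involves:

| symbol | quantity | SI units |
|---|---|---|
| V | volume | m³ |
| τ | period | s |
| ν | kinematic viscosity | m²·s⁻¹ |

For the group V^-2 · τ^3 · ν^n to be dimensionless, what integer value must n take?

Balance the L exponent: (2)·n from ν, plus −2·(3) + 3·(0) = -6 from the rest, must sum to zero.
2n − 6 = 0, so n = 3.

3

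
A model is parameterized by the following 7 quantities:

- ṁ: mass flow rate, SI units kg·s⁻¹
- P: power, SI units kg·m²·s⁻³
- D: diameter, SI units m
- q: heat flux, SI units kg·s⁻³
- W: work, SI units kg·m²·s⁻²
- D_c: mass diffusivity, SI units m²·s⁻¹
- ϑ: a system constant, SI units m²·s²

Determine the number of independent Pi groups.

There are 7 variables and 3 base dimensions (M, L, T).
The dimension matrix has rank 3.
Independent dimensionless groups: 7 − 3 = 4.

4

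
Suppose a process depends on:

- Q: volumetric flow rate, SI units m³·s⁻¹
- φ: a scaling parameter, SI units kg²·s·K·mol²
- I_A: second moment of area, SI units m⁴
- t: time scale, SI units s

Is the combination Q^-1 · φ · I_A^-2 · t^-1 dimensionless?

Sum the exponent of each base dimension across the product:
  M: −[Q]_M + [φ]_M − 2·[I_A]_M − [t]_M = −(0) + (2) − 2·(0) − (0) = 2
  L: −[Q]_L + [φ]_L − 2·[I_A]_L − [t]_L = −(3) + (0) − 2·(4) − (0) = -11
  T: −[Q]_T + [φ]_T − 2·[I_A]_T − [t]_T = −(-1) + (1) − 2·(0) − (1) = 1
  Θ: −[Q]_Θ + [φ]_Θ − 2·[I_A]_Θ − [t]_Θ = −(0) + (1) − 2·(0) − (0) = 1
  N: −[Q]_N + [φ]_N − 2·[I_A]_N − [t]_N = −(0) + (2) − 2·(0) − (0) = 2
Net dimensions [M² L⁻¹¹ T Θ N²] ≠ [1] — not dimensionless.

no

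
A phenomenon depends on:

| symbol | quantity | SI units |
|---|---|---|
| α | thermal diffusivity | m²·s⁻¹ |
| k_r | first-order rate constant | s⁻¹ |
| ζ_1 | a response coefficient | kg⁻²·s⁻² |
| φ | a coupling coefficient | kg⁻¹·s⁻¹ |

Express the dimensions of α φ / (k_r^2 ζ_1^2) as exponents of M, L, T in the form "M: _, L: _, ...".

Collect each base-dimension exponent across the product:
  M: (0) − 2·(0) − 2·(-2) + (-1) = 3
  L: (2) − 2·(0) − 2·(0) + (0) = 2
  T: (-1) − 2·(-1) − 2·(-2) + (-1) = 4
So the dimensions are [M³ L² T⁴].

M: 3, L: 2, T: 4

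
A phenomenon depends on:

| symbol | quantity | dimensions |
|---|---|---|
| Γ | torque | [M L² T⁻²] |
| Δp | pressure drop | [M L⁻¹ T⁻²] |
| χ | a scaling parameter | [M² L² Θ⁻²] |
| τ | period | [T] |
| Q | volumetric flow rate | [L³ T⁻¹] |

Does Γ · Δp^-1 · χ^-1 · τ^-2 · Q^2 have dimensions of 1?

no

Sum the exponent of each base dimension across the product:
  M: [Γ]_M − [Δp]_M − [χ]_M − 2·[τ]_M + 2·[Q]_M = (1) − (1) − (2) − 2·(0) + 2·(0) = -2
  L: [Γ]_L − [Δp]_L − [χ]_L − 2·[τ]_L + 2·[Q]_L = (2) − (-1) − (2) − 2·(0) + 2·(3) = 7
  T: [Γ]_T − [Δp]_T − [χ]_T − 2·[τ]_T + 2·[Q]_T = (-2) − (-2) − (0) − 2·(1) + 2·(-1) = -4
  Θ: [Γ]_Θ − [Δp]_Θ − [χ]_Θ − 2·[τ]_Θ + 2·[Q]_Θ = (0) − (0) − (-2) − 2·(0) + 2·(0) = 2
Net dimensions [M⁻² L⁷ T⁻⁴ Θ²] ≠ [1] — not dimensionless.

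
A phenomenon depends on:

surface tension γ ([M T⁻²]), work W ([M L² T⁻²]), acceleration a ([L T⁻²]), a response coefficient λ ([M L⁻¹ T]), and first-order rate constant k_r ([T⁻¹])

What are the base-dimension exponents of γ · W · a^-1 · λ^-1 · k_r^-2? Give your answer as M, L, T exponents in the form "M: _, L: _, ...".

M: 1, L: 2, T: -1

Collect each base-dimension exponent across the product:
  M: (1) + (1) − (0) − (1) − 2·(0) = 1
  L: (0) + (2) − (1) − (-1) − 2·(0) = 2
  T: (-2) + (-2) − (-2) − (1) − 2·(-1) = -1
So the dimensions are [M L² T⁻¹].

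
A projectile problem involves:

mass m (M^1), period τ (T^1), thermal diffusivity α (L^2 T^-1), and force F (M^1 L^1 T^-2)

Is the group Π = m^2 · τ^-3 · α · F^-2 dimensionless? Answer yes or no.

yes

Sum the exponent of each base dimension across the product:
  M: 2·[m]_M − 3·[τ]_M + [α]_M − 2·[F]_M = 2·(1) − 3·(0) + (0) − 2·(1) = 0
  L: 2·[m]_L − 3·[τ]_L + [α]_L − 2·[F]_L = 2·(0) − 3·(0) + (2) − 2·(1) = 0
  T: 2·[m]_T − 3·[τ]_T + [α]_T − 2·[F]_T = 2·(0) − 3·(1) + (-1) − 2·(-2) = 0
All base exponents vanish — dimensionless.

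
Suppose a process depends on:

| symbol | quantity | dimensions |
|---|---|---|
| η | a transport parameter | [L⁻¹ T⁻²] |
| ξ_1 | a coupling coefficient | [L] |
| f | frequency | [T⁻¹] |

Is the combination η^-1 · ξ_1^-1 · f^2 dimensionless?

Sum the exponent of each base dimension across the product:
  L: −[η]_L − [ξ_1]_L + 2·[f]_L = −(-1) − (1) + 2·(0) = 0
  T: −[η]_T − [ξ_1]_T + 2·[f]_T = −(-2) − (0) + 2·(-1) = 0
All base exponents vanish — dimensionless.

yes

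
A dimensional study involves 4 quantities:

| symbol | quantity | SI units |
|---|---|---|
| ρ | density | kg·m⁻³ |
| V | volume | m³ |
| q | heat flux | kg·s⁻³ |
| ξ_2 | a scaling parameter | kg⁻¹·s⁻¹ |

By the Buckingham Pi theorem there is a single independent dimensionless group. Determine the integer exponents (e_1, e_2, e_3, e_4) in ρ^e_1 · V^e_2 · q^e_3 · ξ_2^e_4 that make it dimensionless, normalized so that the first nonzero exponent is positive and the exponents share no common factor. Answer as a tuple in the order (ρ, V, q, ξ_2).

(4, 4, -1, 3)

M: e_1·(1) + e_2·(0) + e_3·(1) + e_4·(-1) = 0
L: e_1·(-3) + e_2·(3) + e_3·(0) + e_4·(0) = 0
T: e_1·(0) + e_2·(0) + e_3·(-3) + e_4·(-1) = 0
Solving this homogeneous linear system for the smallest-integer solution (first nonzero entry positive) gives (4, 4, -1, 3).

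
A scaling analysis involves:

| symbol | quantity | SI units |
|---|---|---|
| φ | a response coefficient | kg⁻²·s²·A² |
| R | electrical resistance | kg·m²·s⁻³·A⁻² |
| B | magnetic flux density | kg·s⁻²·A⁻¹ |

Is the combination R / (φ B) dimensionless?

no

Sum the exponent of each base dimension across the product:
  M: −[φ]_M + [R]_M − [B]_M = −(-2) + (1) − (1) = 2
  L: −[φ]_L + [R]_L − [B]_L = −(0) + (2) − (0) = 2
  T: −[φ]_T + [R]_T − [B]_T = −(2) + (-3) − (-2) = -3
  I: −[φ]_I + [R]_I − [B]_I = −(2) + (-2) − (-1) = -3
Net dimensions [M² L² T⁻³ I⁻³] ≠ [1] — not dimensionless.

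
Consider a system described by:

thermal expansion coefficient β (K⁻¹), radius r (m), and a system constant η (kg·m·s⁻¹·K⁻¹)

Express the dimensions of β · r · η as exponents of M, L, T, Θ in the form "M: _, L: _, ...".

M: 1, L: 2, T: -1, Θ: -2

Collect each base-dimension exponent across the product:
  M: (0) + (0) + (1) = 1
  L: (0) + (1) + (1) = 2
  T: (0) + (0) + (-1) = -1
  Θ: (-1) + (0) + (-1) = -2
So the dimensions are [M L² T⁻¹ Θ⁻²].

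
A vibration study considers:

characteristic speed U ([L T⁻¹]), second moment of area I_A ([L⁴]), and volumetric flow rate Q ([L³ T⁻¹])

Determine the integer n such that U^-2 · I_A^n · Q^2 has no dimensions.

Balance the L exponent: (4)·n from I_A, plus −2·(1) + 2·(3) = 4 from the rest, must sum to zero.
4n + 4 = 0, so n = -1.

-1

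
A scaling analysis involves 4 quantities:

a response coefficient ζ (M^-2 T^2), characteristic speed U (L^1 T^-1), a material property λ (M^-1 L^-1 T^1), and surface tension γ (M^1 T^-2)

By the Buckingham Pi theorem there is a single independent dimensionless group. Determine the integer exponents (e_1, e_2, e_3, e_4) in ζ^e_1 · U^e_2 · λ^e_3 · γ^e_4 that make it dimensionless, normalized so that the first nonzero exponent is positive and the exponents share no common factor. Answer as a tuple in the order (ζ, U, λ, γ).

(1, -1, -1, 1)

M: e_1·(-2) + e_2·(0) + e_3·(-1) + e_4·(1) = 0
L: e_1·(0) + e_2·(1) + e_3·(-1) + e_4·(0) = 0
T: e_1·(2) + e_2·(-1) + e_3·(1) + e_4·(-2) = 0
Solving this homogeneous linear system for the smallest-integer solution (first nonzero entry positive) gives (1, -1, -1, 1).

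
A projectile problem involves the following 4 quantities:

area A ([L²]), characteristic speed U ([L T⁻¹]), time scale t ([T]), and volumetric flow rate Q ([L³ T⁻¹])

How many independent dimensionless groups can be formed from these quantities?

There are 4 variables and 2 base dimensions (L, T).
The dimension matrix has rank 2.
Independent dimensionless groups: 4 − 2 = 2.

2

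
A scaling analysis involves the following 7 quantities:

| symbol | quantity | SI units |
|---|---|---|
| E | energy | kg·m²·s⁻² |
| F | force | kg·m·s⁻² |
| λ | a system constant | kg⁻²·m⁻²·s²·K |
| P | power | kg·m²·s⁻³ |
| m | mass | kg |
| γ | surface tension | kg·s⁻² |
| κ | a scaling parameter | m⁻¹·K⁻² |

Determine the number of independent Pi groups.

3

There are 7 variables and 4 base dimensions (M, L, T, Θ).
The dimension matrix has rank 4.
Independent dimensionless groups: 7 − 4 = 3.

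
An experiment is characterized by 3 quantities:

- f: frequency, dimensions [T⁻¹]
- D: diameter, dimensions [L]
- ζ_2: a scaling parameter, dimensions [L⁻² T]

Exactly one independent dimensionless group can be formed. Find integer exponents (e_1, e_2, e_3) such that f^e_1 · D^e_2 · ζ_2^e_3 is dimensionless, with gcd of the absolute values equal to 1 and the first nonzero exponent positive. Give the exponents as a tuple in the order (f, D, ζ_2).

(1, 2, 1)

L: e_1·(0) + e_2·(1) + e_3·(-2) = 0
T: e_1·(-1) + e_2·(0) + e_3·(1) = 0
Solving this homogeneous linear system for the smallest-integer solution (first nonzero entry positive) gives (1, 2, 1).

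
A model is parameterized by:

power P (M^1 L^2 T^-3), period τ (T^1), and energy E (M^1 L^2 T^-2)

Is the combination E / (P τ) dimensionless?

Sum the exponent of each base dimension across the product:
  M: −[P]_M − [τ]_M + [E]_M = −(1) − (0) + (1) = 0
  L: −[P]_L − [τ]_L + [E]_L = −(2) − (0) + (2) = 0
  T: −[P]_T − [τ]_T + [E]_T = −(-3) − (1) + (-2) = 0
All base exponents vanish — dimensionless.

yes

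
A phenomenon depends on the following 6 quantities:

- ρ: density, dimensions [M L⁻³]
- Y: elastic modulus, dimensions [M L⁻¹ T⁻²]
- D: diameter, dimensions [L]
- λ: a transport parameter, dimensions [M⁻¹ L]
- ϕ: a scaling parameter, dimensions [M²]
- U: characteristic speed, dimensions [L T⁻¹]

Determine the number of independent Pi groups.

3

There are 6 variables and 3 base dimensions (M, L, T).
The dimension matrix has rank 3.
Independent dimensionless groups: 6 − 3 = 3.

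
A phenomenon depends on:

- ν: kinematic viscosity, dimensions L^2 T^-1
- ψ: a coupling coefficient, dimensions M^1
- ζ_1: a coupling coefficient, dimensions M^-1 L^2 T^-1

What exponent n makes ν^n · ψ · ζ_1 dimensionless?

-1

Balance the L exponent: (2)·n from ν, plus (0) + (2) = 2 from the rest, must sum to zero.
2n + 2 = 0, so n = -1.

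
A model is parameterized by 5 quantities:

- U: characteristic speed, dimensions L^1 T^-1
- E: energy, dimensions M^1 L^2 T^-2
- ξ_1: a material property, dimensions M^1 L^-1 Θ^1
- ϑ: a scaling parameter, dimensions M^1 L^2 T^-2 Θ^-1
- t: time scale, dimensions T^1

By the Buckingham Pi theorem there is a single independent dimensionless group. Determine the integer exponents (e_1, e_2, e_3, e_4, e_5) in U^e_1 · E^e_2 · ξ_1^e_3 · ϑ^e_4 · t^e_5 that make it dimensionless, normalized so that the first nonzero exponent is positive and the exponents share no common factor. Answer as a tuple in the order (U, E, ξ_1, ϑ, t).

M: e_1·(0) + e_2·(1) + e_3·(1) + e_4·(1) + e_5·(0) = 0
L: e_1·(1) + e_2·(2) + e_3·(-1) + e_4·(2) + e_5·(0) = 0
T: e_1·(-1) + e_2·(-2) + e_3·(0) + e_4·(-2) + e_5·(1) = 0
Θ: e_1·(0) + e_2·(0) + e_3·(1) + e_4·(-1) + e_5·(0) = 0
Solving this homogeneous linear system for the smallest-integer solution (first nonzero entry positive) gives (3, -2, 1, 1, 1).

(3, -2, 1, 1, 1)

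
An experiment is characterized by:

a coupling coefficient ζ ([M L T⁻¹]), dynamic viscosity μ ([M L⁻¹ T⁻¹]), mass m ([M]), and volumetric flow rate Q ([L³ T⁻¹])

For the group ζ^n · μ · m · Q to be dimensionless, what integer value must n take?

Balance the M exponent: (1)·n from ζ, plus (1) + (1) + (0) = 2 from the rest, must sum to zero.
n + 2 = 0, so n = -2.

-2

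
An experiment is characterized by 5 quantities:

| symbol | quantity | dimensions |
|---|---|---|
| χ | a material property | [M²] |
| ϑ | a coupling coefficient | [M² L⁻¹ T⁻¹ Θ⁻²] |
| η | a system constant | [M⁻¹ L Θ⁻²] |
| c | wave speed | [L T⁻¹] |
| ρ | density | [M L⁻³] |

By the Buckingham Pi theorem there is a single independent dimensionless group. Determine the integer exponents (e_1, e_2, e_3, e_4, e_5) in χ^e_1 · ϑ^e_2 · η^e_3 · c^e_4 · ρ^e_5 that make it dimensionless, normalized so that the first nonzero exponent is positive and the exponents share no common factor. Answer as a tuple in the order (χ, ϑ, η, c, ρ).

(1, -1, 1, 1, 1)

M: e_1·(2) + e_2·(2) + e_3·(-1) + e_4·(0) + e_5·(1) = 0
L: e_1·(0) + e_2·(-1) + e_3·(1) + e_4·(1) + e_5·(-3) = 0
T: e_1·(0) + e_2·(-1) + e_3·(0) + e_4·(-1) + e_5·(0) = 0
Θ: e_1·(0) + e_2·(-2) + e_3·(-2) + e_4·(0) + e_5·(0) = 0
Solving this homogeneous linear system for the smallest-integer solution (first nonzero entry positive) gives (1, -1, 1, 1, 1).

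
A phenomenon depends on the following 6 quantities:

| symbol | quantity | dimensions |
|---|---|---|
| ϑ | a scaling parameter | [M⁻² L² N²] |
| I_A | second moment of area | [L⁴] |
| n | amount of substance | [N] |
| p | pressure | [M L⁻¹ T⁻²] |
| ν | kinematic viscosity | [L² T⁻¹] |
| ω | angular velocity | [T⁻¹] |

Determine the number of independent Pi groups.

2

There are 6 variables and 4 base dimensions (M, L, T, N).
The dimension matrix has rank 4.
Independent dimensionless groups: 6 − 4 = 2.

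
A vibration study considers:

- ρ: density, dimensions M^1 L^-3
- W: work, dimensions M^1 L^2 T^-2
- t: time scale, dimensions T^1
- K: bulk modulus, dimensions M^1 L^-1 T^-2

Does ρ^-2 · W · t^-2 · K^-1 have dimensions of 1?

Sum the exponent of each base dimension across the product:
  M: −2·[ρ]_M + [W]_M − 2·[t]_M − [K]_M = −2·(1) + (1) − 2·(0) − (1) = -2
  L: −2·[ρ]_L + [W]_L − 2·[t]_L − [K]_L = −2·(-3) + (2) − 2·(0) − (-1) = 9
  T: −2·[ρ]_T + [W]_T − 2·[t]_T − [K]_T = −2·(0) + (-2) − 2·(1) − (-2) = -2
Net dimensions [M⁻² L⁹ T⁻²] ≠ [1] — not dimensionless.

no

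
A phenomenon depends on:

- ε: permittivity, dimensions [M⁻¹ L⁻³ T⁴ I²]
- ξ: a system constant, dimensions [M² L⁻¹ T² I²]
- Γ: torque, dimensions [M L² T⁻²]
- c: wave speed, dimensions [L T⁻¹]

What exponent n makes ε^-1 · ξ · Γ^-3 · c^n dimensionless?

Balance the L exponent: (1)·n from c, plus −(-3) + (-1) − 3·(2) = -4 from the rest, must sum to zero.
n − 4 = 0, so n = 4.

4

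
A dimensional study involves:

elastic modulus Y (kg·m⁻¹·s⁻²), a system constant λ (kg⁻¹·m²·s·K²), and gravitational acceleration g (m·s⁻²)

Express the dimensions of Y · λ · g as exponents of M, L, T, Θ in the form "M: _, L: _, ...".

Collect each base-dimension exponent across the product:
  M: (1) + (-1) + (0) = 0
  L: (-1) + (2) + (1) = 2
  T: (-2) + (1) + (-2) = -3
  Θ: (0) + (2) + (0) = 2
So the dimensions are [L² T⁻³ Θ²].

M: 0, L: 2, T: -3, Θ: 2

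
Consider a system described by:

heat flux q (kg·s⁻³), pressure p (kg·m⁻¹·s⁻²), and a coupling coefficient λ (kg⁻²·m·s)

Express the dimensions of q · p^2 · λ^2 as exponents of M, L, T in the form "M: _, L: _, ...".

M: -1, L: 0, T: -5

Collect each base-dimension exponent across the product:
  M: (1) + 2·(1) + 2·(-2) = -1
  L: (0) + 2·(-1) + 2·(1) = 0
  T: (-3) + 2·(-2) + 2·(1) = -5
So the dimensions are [M⁻¹ T⁻⁵].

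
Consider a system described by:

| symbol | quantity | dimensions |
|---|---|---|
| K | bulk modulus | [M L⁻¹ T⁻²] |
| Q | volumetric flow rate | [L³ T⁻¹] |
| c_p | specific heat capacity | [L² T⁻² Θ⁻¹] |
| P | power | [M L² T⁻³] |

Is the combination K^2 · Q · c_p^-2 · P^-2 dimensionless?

no

Sum the exponent of each base dimension across the product:
  M: 2·[K]_M + [Q]_M − 2·[c_p]_M − 2·[P]_M = 2·(1) + (0) − 2·(0) − 2·(1) = 0
  L: 2·[K]_L + [Q]_L − 2·[c_p]_L − 2·[P]_L = 2·(-1) + (3) − 2·(2) − 2·(2) = -7
  T: 2·[K]_T + [Q]_T − 2·[c_p]_T − 2·[P]_T = 2·(-2) + (-1) − 2·(-2) − 2·(-3) = 5
  Θ: 2·[K]_Θ + [Q]_Θ − 2·[c_p]_Θ − 2·[P]_Θ = 2·(0) + (0) − 2·(-1) − 2·(0) = 2
Net dimensions [L⁻⁷ T⁵ Θ²] ≠ [1] — not dimensionless.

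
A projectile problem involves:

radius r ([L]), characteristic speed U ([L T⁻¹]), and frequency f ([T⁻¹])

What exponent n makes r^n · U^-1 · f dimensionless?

Balance the L exponent: (1)·n from r, plus −(1) + (0) = -1 from the rest, must sum to zero.
n − 1 = 0, so n = 1.

1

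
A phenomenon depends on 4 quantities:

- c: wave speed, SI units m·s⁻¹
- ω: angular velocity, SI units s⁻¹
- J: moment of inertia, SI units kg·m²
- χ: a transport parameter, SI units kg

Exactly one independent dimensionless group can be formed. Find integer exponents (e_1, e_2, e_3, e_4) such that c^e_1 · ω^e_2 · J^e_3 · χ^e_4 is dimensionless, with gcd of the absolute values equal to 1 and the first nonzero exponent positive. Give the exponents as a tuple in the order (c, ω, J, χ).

M: e_1·(0) + e_2·(0) + e_3·(1) + e_4·(1) = 0
L: e_1·(1) + e_2·(0) + e_3·(2) + e_4·(0) = 0
T: e_1·(-1) + e_2·(-1) + e_3·(0) + e_4·(0) = 0
Solving this homogeneous linear system for the smallest-integer solution (first nonzero entry positive) gives (2, -2, -1, 1).

(2, -2, -1, 1)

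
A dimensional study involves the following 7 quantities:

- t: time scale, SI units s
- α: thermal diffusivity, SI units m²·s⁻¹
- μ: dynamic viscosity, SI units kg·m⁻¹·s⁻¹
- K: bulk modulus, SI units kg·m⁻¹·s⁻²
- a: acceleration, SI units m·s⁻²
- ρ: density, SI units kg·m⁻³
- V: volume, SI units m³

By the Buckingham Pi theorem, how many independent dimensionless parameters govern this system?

4

There are 7 variables and 3 base dimensions (M, L, T).
The dimension matrix has rank 3.
Independent dimensionless groups: 7 − 3 = 4.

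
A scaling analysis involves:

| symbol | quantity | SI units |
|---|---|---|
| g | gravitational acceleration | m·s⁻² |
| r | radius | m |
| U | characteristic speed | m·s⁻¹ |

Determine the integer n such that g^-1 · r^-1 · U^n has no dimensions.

2

Balance the L exponent: (1)·n from U, plus −(1) − (1) = -2 from the rest, must sum to zero.
n − 2 = 0, so n = 2.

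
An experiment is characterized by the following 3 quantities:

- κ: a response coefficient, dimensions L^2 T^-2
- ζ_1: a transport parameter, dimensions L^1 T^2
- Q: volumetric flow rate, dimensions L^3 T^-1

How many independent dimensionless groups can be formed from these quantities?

There are 3 variables and 2 base dimensions (L, T).
The dimension matrix has rank 2.
Independent dimensionless groups: 3 − 2 = 1.

1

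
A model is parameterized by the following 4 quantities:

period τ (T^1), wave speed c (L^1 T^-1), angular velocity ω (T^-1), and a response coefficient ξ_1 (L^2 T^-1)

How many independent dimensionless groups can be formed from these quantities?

There are 4 variables and 2 base dimensions (L, T).
The dimension matrix has rank 2.
Independent dimensionless groups: 4 − 2 = 2.

2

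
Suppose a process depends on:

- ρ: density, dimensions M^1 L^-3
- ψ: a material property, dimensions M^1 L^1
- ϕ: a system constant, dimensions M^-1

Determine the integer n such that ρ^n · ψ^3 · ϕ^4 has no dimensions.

1

Balance the M exponent: (1)·n from ρ, plus 3·(1) + 4·(-1) = -1 from the rest, must sum to zero.
n − 1 = 0, so n = 1.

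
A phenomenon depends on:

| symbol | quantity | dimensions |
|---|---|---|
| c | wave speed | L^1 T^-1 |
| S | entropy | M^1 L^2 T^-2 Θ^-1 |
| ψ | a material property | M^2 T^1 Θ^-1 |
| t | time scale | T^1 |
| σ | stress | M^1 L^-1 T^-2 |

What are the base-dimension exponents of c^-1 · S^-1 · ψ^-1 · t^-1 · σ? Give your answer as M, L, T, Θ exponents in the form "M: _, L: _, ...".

Collect each base-dimension exponent across the product:
  M: −(0) − (1) − (2) − (0) + (1) = -2
  L: −(1) − (2) − (0) − (0) + (-1) = -4
  T: −(-1) − (-2) − (1) − (1) + (-2) = -1
  Θ: −(0) − (-1) − (-1) − (0) + (0) = 2
So the dimensions are [M⁻² L⁻⁴ T⁻¹ Θ²].

M: -2, L: -4, T: -1, Θ: 2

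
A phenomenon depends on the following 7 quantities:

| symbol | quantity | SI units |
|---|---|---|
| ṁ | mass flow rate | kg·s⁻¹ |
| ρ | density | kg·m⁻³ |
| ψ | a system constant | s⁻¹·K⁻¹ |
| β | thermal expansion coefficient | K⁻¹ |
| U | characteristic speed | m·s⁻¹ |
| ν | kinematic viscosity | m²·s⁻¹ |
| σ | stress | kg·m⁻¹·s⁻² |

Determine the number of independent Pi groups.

There are 7 variables and 4 base dimensions (M, L, T, Θ).
The dimension matrix has rank 4.
Independent dimensionless groups: 7 − 4 = 3.

3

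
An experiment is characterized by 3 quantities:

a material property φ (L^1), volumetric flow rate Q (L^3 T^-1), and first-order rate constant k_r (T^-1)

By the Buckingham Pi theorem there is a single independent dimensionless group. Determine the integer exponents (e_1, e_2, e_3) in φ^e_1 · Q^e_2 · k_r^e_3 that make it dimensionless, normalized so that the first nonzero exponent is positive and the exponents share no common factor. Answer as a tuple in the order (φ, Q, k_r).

(3, -1, 1)

L: e_1·(1) + e_2·(3) + e_3·(0) = 0
T: e_1·(0) + e_2·(-1) + e_3·(-1) = 0
Solving this homogeneous linear system for the smallest-integer solution (first nonzero entry positive) gives (3, -1, 1).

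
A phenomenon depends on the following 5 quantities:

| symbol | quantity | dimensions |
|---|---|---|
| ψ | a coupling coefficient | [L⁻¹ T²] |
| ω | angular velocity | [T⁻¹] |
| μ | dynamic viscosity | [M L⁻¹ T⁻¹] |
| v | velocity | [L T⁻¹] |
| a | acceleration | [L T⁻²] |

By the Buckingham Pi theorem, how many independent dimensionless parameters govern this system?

There are 5 variables and 3 base dimensions (M, L, T).
The dimension matrix has rank 3.
Independent dimensionless groups: 5 − 3 = 2.

2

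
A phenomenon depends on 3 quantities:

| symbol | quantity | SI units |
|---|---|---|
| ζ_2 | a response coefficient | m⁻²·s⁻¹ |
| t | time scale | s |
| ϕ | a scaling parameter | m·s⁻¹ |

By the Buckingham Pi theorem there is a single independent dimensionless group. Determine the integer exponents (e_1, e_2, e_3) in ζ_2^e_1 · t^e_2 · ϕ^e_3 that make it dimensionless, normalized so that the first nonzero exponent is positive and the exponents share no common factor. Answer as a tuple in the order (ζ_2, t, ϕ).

L: e_1·(-2) + e_2·(0) + e_3·(1) = 0
T: e_1·(-1) + e_2·(1) + e_3·(-1) = 0
Solving this homogeneous linear system for the smallest-integer solution (first nonzero entry positive) gives (1, 3, 2).

(1, 3, 2)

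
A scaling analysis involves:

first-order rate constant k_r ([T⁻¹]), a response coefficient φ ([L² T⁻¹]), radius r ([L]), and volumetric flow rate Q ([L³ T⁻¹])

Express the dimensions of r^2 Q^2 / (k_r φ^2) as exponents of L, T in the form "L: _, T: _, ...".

L: 4, T: 1

Collect each base-dimension exponent across the product:
  L: −(0) − 2·(2) + 2·(1) + 2·(3) = 4
  T: −(-1) − 2·(-1) + 2·(0) + 2·(-1) = 1
So the dimensions are [L⁴ T].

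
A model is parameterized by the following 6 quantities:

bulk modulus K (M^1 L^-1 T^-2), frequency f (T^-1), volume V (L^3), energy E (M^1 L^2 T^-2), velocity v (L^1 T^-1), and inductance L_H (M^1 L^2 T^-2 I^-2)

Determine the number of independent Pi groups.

2

There are 6 variables and 4 base dimensions (M, L, T, I).
The dimension matrix has rank 4.
Independent dimensionless groups: 6 − 4 = 2.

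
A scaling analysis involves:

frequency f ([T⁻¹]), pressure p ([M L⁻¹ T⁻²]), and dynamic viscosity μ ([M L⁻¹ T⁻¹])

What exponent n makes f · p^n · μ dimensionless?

Balance the M exponent: (1)·n from p, plus (0) + (1) = 1 from the rest, must sum to zero.
n + 1 = 0, so n = -1.

-1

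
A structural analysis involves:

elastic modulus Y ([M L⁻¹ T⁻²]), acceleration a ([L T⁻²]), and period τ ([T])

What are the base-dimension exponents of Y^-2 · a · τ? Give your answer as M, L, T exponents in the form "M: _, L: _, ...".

M: -2, L: 3, T: 3

Collect each base-dimension exponent across the product:
  M: −2·(1) + (0) + (0) = -2
  L: −2·(-1) + (1) + (0) = 3
  T: −2·(-2) + (-2) + (1) = 3
So the dimensions are [M⁻² L³ T³].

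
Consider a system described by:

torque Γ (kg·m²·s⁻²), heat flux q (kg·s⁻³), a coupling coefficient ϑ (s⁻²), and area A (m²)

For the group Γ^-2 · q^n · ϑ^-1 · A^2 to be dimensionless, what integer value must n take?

2

Balance the M exponent: (1)·n from q, plus −2·(1) − (0) + 2·(0) = -2 from the rest, must sum to zero.
n − 2 = 0, so n = 2.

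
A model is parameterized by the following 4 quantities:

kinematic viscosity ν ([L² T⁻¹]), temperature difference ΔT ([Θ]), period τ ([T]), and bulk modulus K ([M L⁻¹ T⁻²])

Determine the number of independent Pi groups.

0

There are 4 variables and 4 base dimensions (M, L, T, Θ).
The dimension matrix has rank 4.
Independent dimensionless groups: 4 − 4 = 0.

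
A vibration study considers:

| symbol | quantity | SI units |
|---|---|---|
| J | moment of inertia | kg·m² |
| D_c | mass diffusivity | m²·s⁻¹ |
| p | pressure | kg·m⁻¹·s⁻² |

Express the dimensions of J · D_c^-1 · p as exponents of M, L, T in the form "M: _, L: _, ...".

M: 2, L: -1, T: -1

Collect each base-dimension exponent across the product:
  M: (1) − (0) + (1) = 2
  L: (2) − (2) + (-1) = -1
  T: (0) − (-1) + (-2) = -1
So the dimensions are [M² L⁻¹ T⁻¹].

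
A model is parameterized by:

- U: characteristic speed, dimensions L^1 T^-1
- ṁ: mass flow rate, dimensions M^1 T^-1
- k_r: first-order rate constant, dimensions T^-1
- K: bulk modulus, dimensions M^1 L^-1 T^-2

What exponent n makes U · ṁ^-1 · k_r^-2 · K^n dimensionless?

Balance the M exponent: (1)·n from K, plus (0) − (1) − 2·(0) = -1 from the rest, must sum to zero.
n − 1 = 0, so n = 1.

1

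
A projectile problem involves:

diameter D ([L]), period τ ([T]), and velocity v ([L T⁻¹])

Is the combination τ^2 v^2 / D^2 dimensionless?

Sum the exponent of each base dimension across the product:
  L: −2·[D]_L + 2·[τ]_L + 2·[v]_L = −2·(1) + 2·(0) + 2·(1) = 0
  T: −2·[D]_T + 2·[τ]_T + 2·[v]_T = −2·(0) + 2·(1) + 2·(-1) = 0
All base exponents vanish — dimensionless.

yes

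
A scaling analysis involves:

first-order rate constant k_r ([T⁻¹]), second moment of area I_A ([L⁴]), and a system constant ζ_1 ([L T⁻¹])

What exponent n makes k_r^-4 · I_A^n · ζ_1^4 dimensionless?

Balance the L exponent: (4)·n from I_A, plus −4·(0) + 4·(1) = 4 from the rest, must sum to zero.
4n + 4 = 0, so n = -1.

-1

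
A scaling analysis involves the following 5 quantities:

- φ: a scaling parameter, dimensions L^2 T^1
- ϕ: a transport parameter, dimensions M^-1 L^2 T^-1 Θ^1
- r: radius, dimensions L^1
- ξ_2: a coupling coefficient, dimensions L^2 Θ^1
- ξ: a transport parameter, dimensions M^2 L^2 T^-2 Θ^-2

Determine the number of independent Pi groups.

There are 5 variables and 4 base dimensions (M, L, T, Θ).
The dimension matrix has rank 4.
Independent dimensionless groups: 5 − 4 = 1.

1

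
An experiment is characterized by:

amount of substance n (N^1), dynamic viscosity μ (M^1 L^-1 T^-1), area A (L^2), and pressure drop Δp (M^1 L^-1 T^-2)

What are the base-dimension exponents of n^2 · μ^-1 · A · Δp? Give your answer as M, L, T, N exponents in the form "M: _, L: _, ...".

M: 0, L: 2, T: -1, N: 2

Collect each base-dimension exponent across the product:
  M: 2·(0) − (1) + (0) + (1) = 0
  L: 2·(0) − (-1) + (2) + (-1) = 2
  T: 2·(0) − (-1) + (0) + (-2) = -1
  N: 2·(1) − (0) + (0) + (0) = 2
So the dimensions are [L² T⁻¹ N²].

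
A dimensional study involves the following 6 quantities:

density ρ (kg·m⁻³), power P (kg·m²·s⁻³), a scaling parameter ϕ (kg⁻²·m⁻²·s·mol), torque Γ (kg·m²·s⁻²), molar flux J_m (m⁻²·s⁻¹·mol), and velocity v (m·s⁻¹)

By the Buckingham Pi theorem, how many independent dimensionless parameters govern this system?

There are 6 variables and 4 base dimensions (M, L, T, N).
The dimension matrix has rank 4.
Independent dimensionless groups: 6 − 4 = 2.

2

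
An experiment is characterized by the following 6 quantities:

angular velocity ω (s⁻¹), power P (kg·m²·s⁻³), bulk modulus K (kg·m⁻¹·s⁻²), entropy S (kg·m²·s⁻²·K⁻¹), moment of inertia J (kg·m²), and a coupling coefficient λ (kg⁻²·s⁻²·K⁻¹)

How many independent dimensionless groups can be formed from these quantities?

There are 6 variables and 4 base dimensions (M, L, T, Θ).
The dimension matrix has rank 4.
Independent dimensionless groups: 6 − 4 = 2.

2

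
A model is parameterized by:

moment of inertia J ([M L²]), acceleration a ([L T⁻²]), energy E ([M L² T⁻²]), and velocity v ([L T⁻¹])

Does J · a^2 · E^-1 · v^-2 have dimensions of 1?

Sum the exponent of each base dimension across the product:
  M: [J]_M + 2·[a]_M − [E]_M − 2·[v]_M = (1) + 2·(0) − (1) − 2·(0) = 0
  L: [J]_L + 2·[a]_L − [E]_L − 2·[v]_L = (2) + 2·(1) − (2) − 2·(1) = 0
  T: [J]_T + 2·[a]_T − [E]_T − 2·[v]_T = (0) + 2·(-2) − (-2) − 2·(-1) = 0
All base exponents vanish — dimensionless.

yes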